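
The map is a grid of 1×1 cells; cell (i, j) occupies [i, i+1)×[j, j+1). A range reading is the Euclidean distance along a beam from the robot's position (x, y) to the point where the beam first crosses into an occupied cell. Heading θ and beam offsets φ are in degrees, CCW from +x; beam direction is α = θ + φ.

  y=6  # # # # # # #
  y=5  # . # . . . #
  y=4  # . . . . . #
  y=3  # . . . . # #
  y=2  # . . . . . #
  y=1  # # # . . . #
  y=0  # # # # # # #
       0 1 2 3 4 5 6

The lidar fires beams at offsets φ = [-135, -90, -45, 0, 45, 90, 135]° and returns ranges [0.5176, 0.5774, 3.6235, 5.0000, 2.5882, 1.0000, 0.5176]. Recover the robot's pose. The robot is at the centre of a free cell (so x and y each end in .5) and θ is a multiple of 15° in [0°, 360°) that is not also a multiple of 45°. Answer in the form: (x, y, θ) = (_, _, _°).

(x, y, θ) = (3.5, 5.5, 300°)

Candidates: 21 free-cell centres × 16 headings = 336 poses. Raycast each; keep the one whose scan matches to 4 dp.
  (3.5, 5.5, 345°): beam 1 = 0.5774 ≠ 0.5176 ✗
  (1.5, 5.5, 300°): beam 3 = 1.9319 ≠ 3.6235 ✗
  (3.5, 3.5, 240°): beam 1 = 1.9319 ≠ 0.5176 ✗
  (2.5, 2.5, 255°): beam 1 = 3.0000 ≠ 0.5176 ✗
  (3.5, 3.5, 330°): beam 1 = 2.5882 ≠ 0.5176 ✗
  …
  (3.5, 5.5, 300°): r_1=0.5176, r_2=0.5774, r_3=3.6235, r_4=5.0000, r_5=2.5882, r_6=1.0000, r_7=0.5176 — all match ✓
No second candidate reproduces the full scan.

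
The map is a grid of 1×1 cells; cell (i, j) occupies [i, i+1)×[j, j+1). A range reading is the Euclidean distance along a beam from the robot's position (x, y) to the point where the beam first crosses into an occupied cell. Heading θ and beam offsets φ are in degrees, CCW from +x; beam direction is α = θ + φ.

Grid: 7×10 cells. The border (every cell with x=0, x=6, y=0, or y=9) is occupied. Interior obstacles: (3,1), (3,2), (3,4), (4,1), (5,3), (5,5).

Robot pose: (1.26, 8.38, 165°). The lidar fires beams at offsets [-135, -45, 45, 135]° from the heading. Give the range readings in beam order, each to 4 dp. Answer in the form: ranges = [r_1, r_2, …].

ranges = [1.2400, 0.5200, 0.3002, 3.9029]

beam 1: φ=-135°, α=30°
  cosα=0.8660 sinα=0.5000 | (1,8) | tMaxX 0.8545 tMaxY 1.2400 | tΔX 1.1547 tΔY 2.0000
    t=0.8545 [x] (2,8)
    t=1.2400 [y] (2,9) — stop
  → r_1 = 1.2400
beam 2: φ=-45°, α=120°
  cosα=-0.5000 sinα=0.8660 | (1,8) | tMaxX 0.5200 tMaxY 0.7159 | tΔX 2.0000 tΔY 1.1547
    t=0.5200 [x] (0,8) — stop
  → r_2 = 0.5200
beam 3: φ=45°, α=210°
  cosα=-0.8660 sinα=-0.5000 | (1,8) | tMaxX 0.3002 tMaxY 0.7600 | tΔX 1.1547 tΔY 2.0000
    t=0.3002 [x] (0,8) — stop
  → r_3 = 0.3002
beam 4: φ=135°, α=300°
  cosα=0.5000 sinα=-0.8660 | (1,8) | tMaxX 1.4800 tMaxY 0.4388 | tΔX 2.0000 tΔY 1.1547
    t=0.4388 [y] (1,7)
    t=1.4800 [x] (2,7)
    t=1.5935 [y] (2,6)
    t=2.7482 [y] (2,5)
    t=3.4800 [x] (3,5)
    t=3.9029 [y] (3,4) — stop
  → r_4 = 3.9029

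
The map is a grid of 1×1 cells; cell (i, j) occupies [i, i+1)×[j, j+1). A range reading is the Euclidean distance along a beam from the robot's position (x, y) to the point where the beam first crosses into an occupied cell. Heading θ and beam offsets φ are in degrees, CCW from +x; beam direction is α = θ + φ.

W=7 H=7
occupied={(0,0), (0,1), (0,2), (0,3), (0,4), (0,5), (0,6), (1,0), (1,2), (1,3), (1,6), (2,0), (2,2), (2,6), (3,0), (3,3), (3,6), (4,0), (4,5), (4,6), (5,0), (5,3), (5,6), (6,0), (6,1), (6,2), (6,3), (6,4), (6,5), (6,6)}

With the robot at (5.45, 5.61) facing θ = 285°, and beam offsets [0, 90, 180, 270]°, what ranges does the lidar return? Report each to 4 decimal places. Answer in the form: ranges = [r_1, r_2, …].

beam 1: φ=0°, α=285°
  cosα=0.2588 sinα=-0.9659 | (5,5) | tMaxX 2.1250 tMaxY 0.6315 | tΔX 3.8637 tΔY 1.0353
    t=0.6315 [y] (5,4)
    t=1.6668 [y] (5,3) — stop
  → r_1 = 1.6668
beam 2: φ=90°, α=15°
  cosα=0.9659 sinα=0.2588 | (5,5) | tMaxX 0.5694 tMaxY 1.5068 | tΔX 1.0353 tΔY 3.8637
    t=0.5694 [x] (6,5) — stop
  → r_2 = 0.5694
beam 3: φ=180°, α=105°
  cosα=-0.2588 sinα=0.9659 | (5,5) | tMaxX 1.7387 tMaxY 0.4038 | tΔX 3.8637 tΔY 1.0353
    t=0.4038 [y] (5,6) — stop
  → r_3 = 0.4038
beam 4: φ=270°, α=195°
  cosα=-0.9659 sinα=-0.2588 | (5,5) | tMaxX 0.4659 tMaxY 2.3569 | tΔX 1.0353 tΔY 3.8637
    t=0.4659 [x] (4,5) — stop
  → r_4 = 0.4659

ranges = [1.6668, 0.5694, 0.4038, 0.4659]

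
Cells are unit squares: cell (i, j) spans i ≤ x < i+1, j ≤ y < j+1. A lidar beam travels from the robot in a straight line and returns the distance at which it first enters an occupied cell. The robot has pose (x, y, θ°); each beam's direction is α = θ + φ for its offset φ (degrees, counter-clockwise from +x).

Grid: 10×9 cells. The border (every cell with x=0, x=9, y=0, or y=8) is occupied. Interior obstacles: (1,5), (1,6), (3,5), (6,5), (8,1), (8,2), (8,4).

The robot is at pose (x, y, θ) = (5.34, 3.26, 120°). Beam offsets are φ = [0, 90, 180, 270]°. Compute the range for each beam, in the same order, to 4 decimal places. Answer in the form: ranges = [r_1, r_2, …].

beam 1: φ=0°, α=120°
  dir = (cos 120°, sin 120°) = (-0.5000, 0.8660); from cell (5,3)
  next x-line at t=0.6800, next y-line at t=0.8545; Δt_x=2.0000, Δt_y=1.1547
    x: enter (4,3) at t=0.6800
    y: enter (4,4) at t=0.8545
    y: enter (4,5) at t=2.0092
    x: enter (3,5) at t=2.6800 ← occupied
  → r_1 = 2.6800
beam 2: φ=90°, α=210°
  dir = (cos 210°, sin 210°) = (-0.8660, -0.5000); from cell (5,3)
  next x-line at t=0.3926, next y-line at t=0.5200; Δt_x=1.1547, Δt_y=2.0000
    x: enter (4,3) at t=0.3926
    y: enter (4,2) at t=0.5200
    x: enter (3,2) at t=1.5473
    y: enter (3,1) at t=2.5200
    x: enter (2,1) at t=2.7020
    x: enter (1,1) at t=3.8567
    y: enter (1,0) at t=4.5200 ← occupied
  → r_2 = 4.5200
beam 3: φ=180°, α=300°
  dir = (cos 300°, sin 300°) = (0.5000, -0.8660); from cell (5,3)
  next x-line at t=1.3200, next y-line at t=0.3002; Δt_x=2.0000, Δt_y=1.1547
    y: enter (5,2) at t=0.3002
    x: enter (6,2) at t=1.3200
    y: enter (6,1) at t=1.4549
    y: enter (6,0) at t=2.6096 ← occupied
  → r_3 = 2.6096
beam 4: φ=270°, α=30°
  dir = (cos 30°, sin 30°) = (0.8660, 0.5000); from cell (5,3)
  next x-line at t=0.7621, next y-line at t=1.4800; Δt_x=1.1547, Δt_y=2.0000
    x: enter (6,3) at t=0.7621
    y: enter (6,4) at t=1.4800
    x: enter (7,4) at t=1.9168
    x: enter (8,4) at t=3.0715 ← occupied
  → r_4 = 3.0715

ranges = [2.6800, 4.5200, 2.6096, 3.0715]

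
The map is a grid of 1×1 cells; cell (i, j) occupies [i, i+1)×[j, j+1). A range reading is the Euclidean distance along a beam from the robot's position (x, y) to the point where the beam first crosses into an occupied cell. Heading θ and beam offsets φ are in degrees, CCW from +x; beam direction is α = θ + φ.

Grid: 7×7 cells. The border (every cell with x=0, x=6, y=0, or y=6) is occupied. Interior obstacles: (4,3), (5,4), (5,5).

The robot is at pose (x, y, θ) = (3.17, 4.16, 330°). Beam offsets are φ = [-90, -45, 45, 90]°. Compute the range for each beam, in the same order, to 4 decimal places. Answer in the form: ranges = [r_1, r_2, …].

ranges = [3.6489, 3.2715, 1.8946, 2.1246]

beam 1: φ=-90°, α=240°
  cosα=-0.5000 sinα=-0.8660 | (3,4) | tMaxX 0.3400 tMaxY 0.1848 | tΔX 2.0000 tΔY 1.1547
    t=0.1848 [y] (3,3)
    t=0.3400 [x] (2,3)
    t=1.3395 [y] (2,2)
    t=2.3400 [x] (1,2)
    t=2.4942 [y] (1,1)
    t=3.6489 [y] (1,0) — stop
  → r_1 = 3.6489
beam 2: φ=-45°, α=285°
  cosα=0.2588 sinα=-0.9659 | (3,4) | tMaxX 3.2069 tMaxY 0.1656 | tΔX 3.8637 tΔY 1.0353
    t=0.1656 [y] (3,3)
    t=1.2009 [y] (3,2)
    t=2.2362 [y] (3,1)
    t=3.2069 [x] (4,1)
    t=3.2715 [y] (4,0) — stop
  → r_2 = 3.2715
beam 3: φ=45°, α=15°
  cosα=0.9659 sinα=0.2588 | (3,4) | tMaxX 0.8593 tMaxY 3.2455 | tΔX 1.0353 tΔY 3.8637
    t=0.8593 [x] (4,4)
    t=1.8946 [x] (5,4) — stop
  → r_3 = 1.8946
beam 4: φ=90°, α=60°
  cosα=0.5000 sinα=0.8660 | (3,4) | tMaxX 1.6600 tMaxY 0.9699 | tΔX 2.0000 tΔY 1.1547
    t=0.9699 [y] (3,5)
    t=1.6600 [x] (4,5)
    t=2.1246 [y] (4,6) — stop
  → r_4 = 2.1246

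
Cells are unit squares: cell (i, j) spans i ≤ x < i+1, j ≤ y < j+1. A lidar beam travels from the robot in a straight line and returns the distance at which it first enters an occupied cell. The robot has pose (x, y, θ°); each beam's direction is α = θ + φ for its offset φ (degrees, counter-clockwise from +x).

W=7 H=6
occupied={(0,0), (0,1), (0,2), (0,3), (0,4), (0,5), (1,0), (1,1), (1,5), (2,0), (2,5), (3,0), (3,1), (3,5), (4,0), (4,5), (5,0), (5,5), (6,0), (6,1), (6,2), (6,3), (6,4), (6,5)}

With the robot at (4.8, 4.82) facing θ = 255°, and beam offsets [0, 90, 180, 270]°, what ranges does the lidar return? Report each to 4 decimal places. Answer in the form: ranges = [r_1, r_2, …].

beam 1: φ=0°, α=255°
  cosα=-0.2588 sinα=-0.9659 | (4,4) | tMaxX 3.0910 tMaxY 0.8489 | tΔX 3.8637 tΔY 1.0353
    t=0.8489 [y] (4,3)
    t=1.8842 [y] (4,2)
    t=2.9195 [y] (4,1)
    t=3.0910 [x] (3,1) — stop
  → r_1 = 3.0910
beam 2: φ=90°, α=345°
  cosα=0.9659 sinα=-0.2588 | (4,4) | tMaxX 0.2071 tMaxY 3.1682 | tΔX 1.0353 tΔY 3.8637
    t=0.2071 [x] (5,4)
    t=1.2423 [x] (6,4) — stop
  → r_2 = 1.2423
beam 3: φ=180°, α=75°
  cosα=0.2588 sinα=0.9659 | (4,4) | tMaxX 0.7727 tMaxY 0.1863 | tΔX 3.8637 tΔY 1.0353
    t=0.1863 [y] (4,5) — stop
  → r_3 = 0.1863
beam 4: φ=270°, α=165°
  cosα=-0.9659 sinα=0.2588 | (4,4) | tMaxX 0.8282 tMaxY 0.6955 | tΔX 1.0353 tΔY 3.8637
    t=0.6955 [y] (4,5) — stop
  → r_4 = 0.6955

ranges = [3.0910, 1.2423, 0.1863, 0.6955]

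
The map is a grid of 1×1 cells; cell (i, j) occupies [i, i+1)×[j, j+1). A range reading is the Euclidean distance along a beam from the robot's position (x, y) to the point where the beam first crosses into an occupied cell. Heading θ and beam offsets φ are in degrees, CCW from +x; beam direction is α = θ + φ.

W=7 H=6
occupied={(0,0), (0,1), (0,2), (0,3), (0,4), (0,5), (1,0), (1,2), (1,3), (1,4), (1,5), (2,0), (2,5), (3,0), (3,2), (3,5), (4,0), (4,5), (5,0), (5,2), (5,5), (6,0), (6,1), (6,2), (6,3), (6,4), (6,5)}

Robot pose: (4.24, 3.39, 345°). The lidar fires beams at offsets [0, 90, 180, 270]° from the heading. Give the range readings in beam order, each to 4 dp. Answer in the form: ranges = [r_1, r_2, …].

beam 1: φ=0°, α=345°
  dir = (cos 345°, sin 345°) = (0.9659, -0.2588); from cell (4,3)
  next x-line at t=0.7868, next y-line at t=1.5068; Δt_x=1.0353, Δt_y=3.8637
    x: enter (5,3) at t=0.7868
    y: enter (5,2) at t=1.5068 ← occupied
  → r_1 = 1.5068
beam 2: φ=90°, α=75°
  dir = (cos 75°, sin 75°) = (0.2588, 0.9659); from cell (4,3)
  next x-line at t=2.9364, next y-line at t=0.6315; Δt_x=3.8637, Δt_y=1.0353
    y: enter (4,4) at t=0.6315
    y: enter (4,5) at t=1.6668 ← occupied
  → r_2 = 1.6668
beam 3: φ=180°, α=165°
  dir = (cos 165°, sin 165°) = (-0.9659, 0.2588); from cell (4,3)
  next x-line at t=0.2485, next y-line at t=2.3569; Δt_x=1.0353, Δt_y=3.8637
    x: enter (3,3) at t=0.2485
    x: enter (2,3) at t=1.2837
    x: enter (1,3) at t=2.3190 ← occupied
  → r_3 = 2.3190
beam 4: φ=270°, α=255°
  dir = (cos 255°, sin 255°) = (-0.2588, -0.9659); from cell (4,3)
  next x-line at t=0.9273, next y-line at t=0.4038; Δt_x=3.8637, Δt_y=1.0353
    y: enter (4,2) at t=0.4038
    x: enter (3,2) at t=0.9273 ← occupied
  → r_4 = 0.9273

ranges = [1.5068, 1.6668, 2.3190, 0.9273]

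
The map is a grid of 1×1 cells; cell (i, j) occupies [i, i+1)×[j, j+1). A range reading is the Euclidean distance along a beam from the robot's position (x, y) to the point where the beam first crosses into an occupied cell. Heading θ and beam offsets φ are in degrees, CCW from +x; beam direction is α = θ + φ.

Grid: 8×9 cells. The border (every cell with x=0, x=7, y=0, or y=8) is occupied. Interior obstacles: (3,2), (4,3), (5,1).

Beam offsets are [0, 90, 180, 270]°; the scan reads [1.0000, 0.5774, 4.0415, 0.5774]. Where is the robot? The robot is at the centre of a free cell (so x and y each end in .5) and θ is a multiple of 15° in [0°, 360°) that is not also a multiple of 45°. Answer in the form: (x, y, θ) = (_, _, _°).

Candidates: 39 free-cell centres × 16 headings = 624 poses. Raycast each; keep the one whose scan matches to 4 dp.
  (3.5, 6.5, 165°): beam 1 = 2.5882 ≠ 1.0000 ✗
  (4.5, 5.5, 255°): beam 1 = 1.5529 ≠ 1.0000 ✗
  (4.5, 7.5, 105°): beam 1 = 0.5176 ≠ 1.0000 ✗
  (1.5, 1.5, 15°): beam 1 = 1.9319 ≠ 1.0000 ✗
  (2.5, 4.5, 15°): beam 1 = 4.6587 ≠ 1.0000 ✗
  …
  (3.5, 1.5, 210°): r_1=1.0000, r_2=0.5774, r_3=4.0415, r_4=0.5774 — all match ✓
Only this pose fits every beam.

(x, y, θ) = (3.5, 1.5, 210°)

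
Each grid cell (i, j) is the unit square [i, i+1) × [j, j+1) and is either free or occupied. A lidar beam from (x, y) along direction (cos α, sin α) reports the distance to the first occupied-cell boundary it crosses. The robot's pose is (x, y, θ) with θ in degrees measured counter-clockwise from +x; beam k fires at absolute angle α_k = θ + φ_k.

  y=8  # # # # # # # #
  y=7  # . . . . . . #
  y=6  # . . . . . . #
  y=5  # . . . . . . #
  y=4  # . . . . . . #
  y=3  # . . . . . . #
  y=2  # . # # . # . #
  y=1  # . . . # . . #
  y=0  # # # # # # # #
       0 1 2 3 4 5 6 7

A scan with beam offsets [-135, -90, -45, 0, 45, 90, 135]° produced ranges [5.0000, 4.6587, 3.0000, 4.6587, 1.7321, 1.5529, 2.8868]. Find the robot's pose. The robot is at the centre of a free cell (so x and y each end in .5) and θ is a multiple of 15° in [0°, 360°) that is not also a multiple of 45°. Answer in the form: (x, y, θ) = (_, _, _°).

(x, y, θ) = (5.5, 5.5, 285°)

The pose lattice has 38·16 = 608 candidates. Test each by forward raycasting.
  (2.5, 1.5, 345°): beam 1 = 1.0000 ≠ 5.0000 ✗
  (6.5, 5.5, 165°): beam 1 = 0.5774 ≠ 5.0000 ✗
  (6.5, 2.5, 75°): beam 1 = 1.0000 ≠ 5.0000 ✗
  (3.5, 3.5, 30°): beam 1 = 0.5176 ≠ 5.0000 ✗
  …
  (5.5, 5.5, 285°): r_1=5.0000, r_2=4.6587, r_3=3.0000, r_4=4.6587, r_5=1.7321, r_6=1.5529, r_7=2.8868 — all match ✓
Unique over the lattice → pose = (5.5, 5.5, 285°).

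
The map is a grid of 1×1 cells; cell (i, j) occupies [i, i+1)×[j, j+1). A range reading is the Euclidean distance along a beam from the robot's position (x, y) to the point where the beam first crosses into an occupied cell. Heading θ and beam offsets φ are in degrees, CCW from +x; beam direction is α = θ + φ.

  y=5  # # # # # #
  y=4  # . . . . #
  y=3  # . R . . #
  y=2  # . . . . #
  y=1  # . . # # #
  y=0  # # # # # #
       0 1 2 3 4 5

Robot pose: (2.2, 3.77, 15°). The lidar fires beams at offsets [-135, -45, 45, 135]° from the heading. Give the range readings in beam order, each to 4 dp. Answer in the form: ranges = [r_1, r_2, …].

ranges = [2.4000, 3.2332, 1.4203, 1.3856]

beam 1: φ=-135°, α=240°
  dir = (cos 240°, sin 240°) = (-0.5000, -0.8660); from cell (2,3)
  next x-line at t=0.4000, next y-line at t=0.8891; Δt_x=2.0000, Δt_y=1.1547
    x: enter (1,3) at t=0.4000
    y: enter (1,2) at t=0.8891
    y: enter (1,1) at t=2.0438
    x: enter (0,1) at t=2.4000 ← occupied
  → r_1 = 2.4000
beam 2: φ=-45°, α=330°
  dir = (cos 330°, sin 330°) = (0.8660, -0.5000); from cell (2,3)
  next x-line at t=0.9238, next y-line at t=1.5400; Δt_x=1.1547, Δt_y=2.0000
    x: enter (3,3) at t=0.9238
    y: enter (3,2) at t=1.5400
    x: enter (4,2) at t=2.0785
    x: enter (5,2) at t=3.2332 ← occupied
  → r_2 = 3.2332
beam 3: φ=45°, α=60°
  dir = (cos 60°, sin 60°) = (0.5000, 0.8660); from cell (2,3)
  next x-line at t=1.6000, next y-line at t=0.2656; Δt_x=2.0000, Δt_y=1.1547
    y: enter (2,4) at t=0.2656
    y: enter (2,5) at t=1.4203 ← occupied
  → r_3 = 1.4203
beam 4: φ=135°, α=150°
  dir = (cos 150°, sin 150°) = (-0.8660, 0.5000); from cell (2,3)
  next x-line at t=0.2309, next y-line at t=0.4600; Δt_x=1.1547, Δt_y=2.0000
    x: enter (1,3) at t=0.2309
    y: enter (1,4) at t=0.4600
    x: enter (0,4) at t=1.3856 ← occupied
  → r_4 = 1.3856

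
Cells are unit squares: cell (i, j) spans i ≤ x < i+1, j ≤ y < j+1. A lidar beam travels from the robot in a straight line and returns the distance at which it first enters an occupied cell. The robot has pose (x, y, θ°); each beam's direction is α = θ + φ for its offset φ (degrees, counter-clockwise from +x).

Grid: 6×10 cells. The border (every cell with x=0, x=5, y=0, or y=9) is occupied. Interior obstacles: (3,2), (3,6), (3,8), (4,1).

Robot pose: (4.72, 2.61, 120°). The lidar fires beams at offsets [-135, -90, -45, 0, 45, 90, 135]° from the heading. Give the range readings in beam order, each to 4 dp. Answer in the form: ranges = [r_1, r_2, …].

ranges = [0.2899, 0.3233, 1.0818, 7.3785, 0.7454, 0.8314, 0.6315]

beam 1: φ=-135°, α=345°
  direction (0.9659, -0.2588); cell (4,2); t to first gridline: x 0.2899, y 2.3569 (then +1.0353 / +3.8637)
    (5,2) via x @ 0.2899  # hit
  → r_1 = 0.2899
beam 2: φ=-90°, α=30°
  direction (0.8660, 0.5000); cell (4,2); t to first gridline: x 0.3233, y 0.7800 (then +1.1547 / +2.0000)
    (5,2) via x @ 0.3233  # hit
  → r_2 = 0.3233
beam 3: φ=-45°, α=75°
  direction (0.2588, 0.9659); cell (4,2); t to first gridline: x 1.0818, y 0.4038 (then +3.8637 / +1.0353)
    (4,3) via y @ 0.4038
    (5,3) via x @ 1.0818  # hit
  → r_3 = 1.0818
beam 4: φ=0°, α=120°
  direction (-0.5000, 0.8660); cell (4,2); t to first gridline: x 1.4400, y 0.4503 (then +2.0000 / +1.1547)
    (4,3) via y @ 0.4503
    (3,3) via x @ 1.4400
    (3,4) via y @ 1.6050
    (3,5) via y @ 2.7597
    (2,5) via x @ 3.4400
    (2,6) via y @ 3.9144
    (2,7) via y @ 5.0691
    (1,7) via x @ 5.4400
    (1,8) via y @ 6.2238
    (1,9) via y @ 7.3785  # hit
  → r_4 = 7.3785
beam 5: φ=45°, α=165°
  direction (-0.9659, 0.2588); cell (4,2); t to first gridline: x 0.7454, y 1.5068 (then +1.0353 / +3.8637)
    (3,2) via x @ 0.7454  # hit
  → r_5 = 0.7454
beam 6: φ=90°, α=210°
  direction (-0.8660, -0.5000); cell (4,2); t to first gridline: x 0.8314, y 1.2200 (then +1.1547 / +2.0000)
    (3,2) via x @ 0.8314  # hit
  → r_6 = 0.8314
beam 7: φ=135°, α=255°
  direction (-0.2588, -0.9659); cell (4,2); t to first gridline: x 2.7819, y 0.6315 (then +3.8637 / +1.0353)
    (4,1) via y @ 0.6315  # hit
  → r_7 = 0.6315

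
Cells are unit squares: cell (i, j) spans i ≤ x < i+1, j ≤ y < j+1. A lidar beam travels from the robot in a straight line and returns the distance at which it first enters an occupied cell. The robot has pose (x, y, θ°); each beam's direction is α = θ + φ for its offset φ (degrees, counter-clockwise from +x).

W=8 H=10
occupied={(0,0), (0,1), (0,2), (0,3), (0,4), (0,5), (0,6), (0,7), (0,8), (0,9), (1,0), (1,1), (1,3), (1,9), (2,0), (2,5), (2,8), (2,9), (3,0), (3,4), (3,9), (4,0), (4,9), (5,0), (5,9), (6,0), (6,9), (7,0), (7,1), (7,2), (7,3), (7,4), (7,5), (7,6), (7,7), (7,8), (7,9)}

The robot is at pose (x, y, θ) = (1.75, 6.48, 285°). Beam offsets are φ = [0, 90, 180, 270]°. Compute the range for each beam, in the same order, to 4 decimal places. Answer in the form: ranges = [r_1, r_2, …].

beam 1: φ=0°, α=285°
  direction (0.2588, -0.9659); cell (1,6); t to first gridline: x 0.9659, y 0.4969 (then +3.8637 / +1.0353)
    (1,5) via y @ 0.4969
    (2,5) via x @ 0.9659  # hit
  → r_1 = 0.9659
beam 2: φ=90°, α=15°
  direction (0.9659, 0.2588); cell (1,6); t to first gridline: x 0.2588, y 2.0091 (then +1.0353 / +3.8637)
    (2,6) via x @ 0.2588
    (3,6) via x @ 1.2941
    (3,7) via y @ 2.0091
    (4,7) via x @ 2.3294
    (5,7) via x @ 3.3646
    (6,7) via x @ 4.3999
    (7,7) via x @ 5.4352  # hit
  → r_2 = 5.4352
beam 3: φ=180°, α=105°
  direction (-0.2588, 0.9659); cell (1,6); t to first gridline: x 2.8978, y 0.5383 (then +3.8637 / +1.0353)
    (1,7) via y @ 0.5383
    (1,8) via y @ 1.5736
    (1,9) via y @ 2.6089  # hit
  → r_3 = 2.6089
beam 4: φ=270°, α=195°
  direction (-0.9659, -0.2588); cell (1,6); t to first gridline: x 0.7765, y 1.8546 (then +1.0353 / +3.8637)
    (0,6) via x @ 0.7765  # hit
  → r_4 = 0.7765

ranges = [0.9659, 5.4352, 2.6089, 0.7765]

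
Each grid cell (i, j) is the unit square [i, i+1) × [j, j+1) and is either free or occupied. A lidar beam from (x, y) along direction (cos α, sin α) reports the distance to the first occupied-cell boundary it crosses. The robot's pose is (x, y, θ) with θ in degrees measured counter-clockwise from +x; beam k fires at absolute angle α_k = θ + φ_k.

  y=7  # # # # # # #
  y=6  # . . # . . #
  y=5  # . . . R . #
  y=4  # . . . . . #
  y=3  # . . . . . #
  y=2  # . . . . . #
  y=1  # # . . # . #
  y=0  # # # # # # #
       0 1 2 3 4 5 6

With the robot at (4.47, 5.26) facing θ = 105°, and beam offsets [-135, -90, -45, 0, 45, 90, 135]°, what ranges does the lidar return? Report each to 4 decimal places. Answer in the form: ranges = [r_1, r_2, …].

ranges = [1.7667, 1.5840, 2.0092, 1.8014, 1.4800, 3.5924, 4.9190]

beam 1: φ=-135°, α=330°
  d=(0.8660,-0.5000)  start (4,5)  tX=0.6120 tY=0.5200  stride 1/|dx|=1.1547 1/|dy|=2.0000
    cross y-line → (4,4), t=0.5200
    cross x-line → (5,4), t=0.6120
    cross x-line → (6,4), t=1.7667 (wall)
  → r_1 = 1.7667
beam 2: φ=-90°, α=15°
  d=(0.9659,0.2588)  start (4,5)  tX=0.5487 tY=2.8591  stride 1/|dx|=1.0353 1/|dy|=3.8637
    cross x-line → (5,5), t=0.5487
    cross x-line → (6,5), t=1.5840 (wall)
  → r_2 = 1.5840
beam 3: φ=-45°, α=60°
  d=(0.5000,0.8660)  start (4,5)  tX=1.0600 tY=0.8545  stride 1/|dx|=2.0000 1/|dy|=1.1547
    cross y-line → (4,6), t=0.8545
    cross x-line → (5,6), t=1.0600
    cross y-line → (5,7), t=2.0092 (wall)
  → r_3 = 2.0092
beam 4: φ=0°, α=105°
  d=(-0.2588,0.9659)  start (4,5)  tX=1.8159 tY=0.7661  stride 1/|dx|=3.8637 1/|dy|=1.0353
    cross y-line → (4,6), t=0.7661
    cross y-line → (4,7), t=1.8014 (wall)
  → r_4 = 1.8014
beam 5: φ=45°, α=150°
  d=(-0.8660,0.5000)  start (4,5)  tX=0.5427 tY=1.4800  stride 1/|dx|=1.1547 1/|dy|=2.0000
    cross x-line → (3,5), t=0.5427
    cross y-line → (3,6), t=1.4800 (wall)
  → r_5 = 1.4800
beam 6: φ=90°, α=195°
  d=(-0.9659,-0.2588)  start (4,5)  tX=0.4866 tY=1.0046  stride 1/|dx|=1.0353 1/|dy|=3.8637
    cross x-line → (3,5), t=0.4866
    cross y-line → (3,4), t=1.0046
    cross x-line → (2,4), t=1.5219
    cross x-line → (1,4), t=2.5571
    cross x-line → (0,4), t=3.5924 (wall)
  → r_6 = 3.5924
beam 7: φ=135°, α=240°
  d=(-0.5000,-0.8660)  start (4,5)  tX=0.9400 tY=0.3002  stride 1/|dx|=2.0000 1/|dy|=1.1547
    cross y-line → (4,4), t=0.3002
    cross x-line → (3,4), t=0.9400
    cross y-line → (3,3), t=1.4549
    cross y-line → (3,2), t=2.6096
    cross x-line → (2,2), t=2.9400
    cross y-line → (2,1), t=3.7643
    cross y-line → (2,0), t=4.9190 (wall)
  → r_7 = 4.9190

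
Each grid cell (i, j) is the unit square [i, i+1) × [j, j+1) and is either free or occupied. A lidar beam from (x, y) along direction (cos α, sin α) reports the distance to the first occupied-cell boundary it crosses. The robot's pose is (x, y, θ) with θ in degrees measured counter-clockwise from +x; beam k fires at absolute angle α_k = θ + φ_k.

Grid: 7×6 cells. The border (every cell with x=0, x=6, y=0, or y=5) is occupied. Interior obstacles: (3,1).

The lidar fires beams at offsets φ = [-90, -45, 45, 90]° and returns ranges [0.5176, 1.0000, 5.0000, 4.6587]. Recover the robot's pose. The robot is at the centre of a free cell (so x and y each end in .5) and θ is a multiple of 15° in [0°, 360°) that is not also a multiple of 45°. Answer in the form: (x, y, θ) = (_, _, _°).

(x, y, θ) = (1.5, 3.5, 285°)

Candidates: 19 free-cell centres × 16 headings = 304 poses. Raycast each; keep the one whose scan matches to 4 dp.
  (5.5, 3.5, 75°): beam 2 = 0.5774 ≠ 1.0000 ✗
  (1.5, 4.5, 75°): beam 1 = 4.6587 ≠ 0.5176 ✗
  (3.5, 2.5, 330°): beam 1 = 0.5774 ≠ 0.5176 ✗
  (3.5, 2.5, 105°): beam 1 = 2.5882 ≠ 0.5176 ✗
  …
  (1.5, 3.5, 285°): r_1=0.5176, r_2=1.0000, r_3=5.0000, r_4=4.6587 — all match ✓
No second candidate reproduces the full scan.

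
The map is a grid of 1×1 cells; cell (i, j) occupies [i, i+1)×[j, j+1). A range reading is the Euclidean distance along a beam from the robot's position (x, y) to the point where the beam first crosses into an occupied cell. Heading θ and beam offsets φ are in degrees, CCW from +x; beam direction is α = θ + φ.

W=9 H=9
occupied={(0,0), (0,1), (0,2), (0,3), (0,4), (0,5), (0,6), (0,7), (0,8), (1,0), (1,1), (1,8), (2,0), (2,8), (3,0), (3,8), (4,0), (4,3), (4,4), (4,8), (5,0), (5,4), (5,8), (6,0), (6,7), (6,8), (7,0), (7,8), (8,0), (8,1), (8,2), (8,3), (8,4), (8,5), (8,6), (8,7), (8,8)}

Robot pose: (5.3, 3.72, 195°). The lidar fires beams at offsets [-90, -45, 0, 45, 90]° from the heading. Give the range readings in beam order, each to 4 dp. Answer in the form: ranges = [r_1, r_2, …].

ranges = [0.2899, 0.3464, 0.3106, 0.6000, 2.8160]

beam 1: φ=-90°, α=105°
  d=(-0.2588,0.9659)  start (5,3)  tX=1.1591 tY=0.2899  stride 1/|dx|=3.8637 1/|dy|=1.0353
    cross y-line → (5,4), t=0.2899 (wall)
  → r_1 = 0.2899
beam 2: φ=-45°, α=150°
  d=(-0.8660,0.5000)  start (5,3)  tX=0.3464 tY=0.5600  stride 1/|dx|=1.1547 1/|dy|=2.0000
    cross x-line → (4,3), t=0.3464 (wall)
  → r_2 = 0.3464
beam 3: φ=0°, α=195°
  d=(-0.9659,-0.2588)  start (5,3)  tX=0.3106 tY=2.7819  stride 1/|dx|=1.0353 1/|dy|=3.8637
    cross x-line → (4,3), t=0.3106 (wall)
  → r_3 = 0.3106
beam 4: φ=45°, α=240°
  d=(-0.5000,-0.8660)  start (5,3)  tX=0.6000 tY=0.8314  stride 1/|dx|=2.0000 1/|dy|=1.1547
    cross x-line → (4,3), t=0.6000 (wall)
  → r_4 = 0.6000
beam 5: φ=90°, α=285°
  d=(0.2588,-0.9659)  start (5,3)  tX=2.7046 tY=0.7454  stride 1/|dx|=3.8637 1/|dy|=1.0353
    cross y-line → (5,2), t=0.7454
    cross y-line → (5,1), t=1.7807
    cross x-line → (6,1), t=2.7046
    cross y-line → (6,0), t=2.8160 (wall)
  → r_5 = 2.8160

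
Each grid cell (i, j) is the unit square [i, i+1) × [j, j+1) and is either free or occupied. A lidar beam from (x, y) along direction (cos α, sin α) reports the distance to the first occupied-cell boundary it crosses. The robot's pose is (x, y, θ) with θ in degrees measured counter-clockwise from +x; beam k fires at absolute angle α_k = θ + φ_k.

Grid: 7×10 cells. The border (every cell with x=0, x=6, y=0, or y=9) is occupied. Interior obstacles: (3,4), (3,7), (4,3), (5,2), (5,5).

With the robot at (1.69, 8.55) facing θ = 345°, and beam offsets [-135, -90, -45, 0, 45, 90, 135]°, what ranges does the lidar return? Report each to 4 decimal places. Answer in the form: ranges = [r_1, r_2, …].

beam 1: φ=-135°, α=210°
  cosα=-0.8660 sinα=-0.5000 | (1,8) | tMaxX 0.7967 tMaxY 1.1000 | tΔX 1.1547 tΔY 2.0000
    t=0.7967 [x] (0,8) — stop
  → r_1 = 0.7967
beam 2: φ=-90°, α=255°
  cosα=-0.2588 sinα=-0.9659 | (1,8) | tMaxX 2.6660 tMaxY 0.5694 | tΔX 3.8637 tΔY 1.0353
    t=0.5694 [y] (1,7)
    t=1.6047 [y] (1,6)
    t=2.6400 [y] (1,5)
    t=2.6660 [x] (0,5) — stop
  → r_2 = 2.6660
beam 3: φ=-45°, α=300°
  cosα=0.5000 sinα=-0.8660 | (1,8) | tMaxX 0.6200 tMaxY 0.6351 | tΔX 2.0000 tΔY 1.1547
    t=0.6200 [x] (2,8)
    t=0.6351 [y] (2,7)
    t=1.7898 [y] (2,6)
    t=2.6200 [x] (3,6)
    t=2.9445 [y] (3,5)
    t=4.0992 [y] (3,4) — stop
  → r_3 = 4.0992
beam 4: φ=0°, α=345°
  cosα=0.9659 sinα=-0.2588 | (1,8) | tMaxX 0.3209 tMaxY 2.1250 | tΔX 1.0353 tΔY 3.8637
    t=0.3209 [x] (2,8)
    t=1.3562 [x] (3,8)
    t=2.1250 [y] (3,7) — stop
  → r_4 = 2.1250
beam 5: φ=45°, α=30°
  cosα=0.8660 sinα=0.5000 | (1,8) | tMaxX 0.3580 tMaxY 0.9000 | tΔX 1.1547 tΔY 2.0000
    t=0.3580 [x] (2,8)
    t=0.9000 [y] (2,9) — stop
  → r_5 = 0.9000
beam 6: φ=90°, α=75°
  cosα=0.2588 sinα=0.9659 | (1,8) | tMaxX 1.1977 tMaxY 0.4659 | tΔX 3.8637 tΔY 1.0353
    t=0.4659 [y] (1,9) — stop
  → r_6 = 0.4659
beam 7: φ=135°, α=120°
  cosα=-0.5000 sinα=0.8660 | (1,8) | tMaxX 1.3800 tMaxY 0.5196 | tΔX 2.0000 tΔY 1.1547
    t=0.5196 [y] (1,9) — stop
  → r_7 = 0.5196

ranges = [0.7967, 2.6660, 4.0992, 2.1250, 0.9000, 0.4659, 0.5196]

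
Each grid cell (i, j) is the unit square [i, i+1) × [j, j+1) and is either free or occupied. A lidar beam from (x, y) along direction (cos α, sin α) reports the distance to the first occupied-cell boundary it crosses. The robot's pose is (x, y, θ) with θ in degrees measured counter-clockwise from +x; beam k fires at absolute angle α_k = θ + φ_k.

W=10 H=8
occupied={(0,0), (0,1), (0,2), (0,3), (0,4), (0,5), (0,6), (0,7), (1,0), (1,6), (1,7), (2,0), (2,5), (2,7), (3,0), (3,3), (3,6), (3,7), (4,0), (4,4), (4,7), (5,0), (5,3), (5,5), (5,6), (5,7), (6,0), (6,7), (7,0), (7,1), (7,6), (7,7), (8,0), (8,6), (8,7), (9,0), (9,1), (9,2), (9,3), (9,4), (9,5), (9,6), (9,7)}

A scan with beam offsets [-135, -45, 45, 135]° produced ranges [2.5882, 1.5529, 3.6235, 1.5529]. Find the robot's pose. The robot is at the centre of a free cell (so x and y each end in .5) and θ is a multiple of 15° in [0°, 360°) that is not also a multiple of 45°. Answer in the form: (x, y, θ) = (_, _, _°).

Candidates: 37 free-cell centres × 16 headings = 592 poses. Raycast each; keep the one whose scan matches to 4 dp.
  (3.5, 2.5, 120°): beam 1 = 3.6235 ≠ 2.5882 ✗
  (6.5, 3.5, 210°): beam 2 = 0.5176 ≠ 1.5529 ✗
  (8.5, 4.5, 150°): beam 1 = 0.5176 ≠ 2.5882 ✗
  (7.5, 2.5, 60°): beam 1 = 0.5176 ≠ 2.5882 ✗
  …
  (4.5, 2.5, 120°): r_1=2.5882, r_2=1.5529, r_3=3.6235, r_4=1.5529 — all match ✓
Only this pose fits every beam.

(x, y, θ) = (4.5, 2.5, 120°)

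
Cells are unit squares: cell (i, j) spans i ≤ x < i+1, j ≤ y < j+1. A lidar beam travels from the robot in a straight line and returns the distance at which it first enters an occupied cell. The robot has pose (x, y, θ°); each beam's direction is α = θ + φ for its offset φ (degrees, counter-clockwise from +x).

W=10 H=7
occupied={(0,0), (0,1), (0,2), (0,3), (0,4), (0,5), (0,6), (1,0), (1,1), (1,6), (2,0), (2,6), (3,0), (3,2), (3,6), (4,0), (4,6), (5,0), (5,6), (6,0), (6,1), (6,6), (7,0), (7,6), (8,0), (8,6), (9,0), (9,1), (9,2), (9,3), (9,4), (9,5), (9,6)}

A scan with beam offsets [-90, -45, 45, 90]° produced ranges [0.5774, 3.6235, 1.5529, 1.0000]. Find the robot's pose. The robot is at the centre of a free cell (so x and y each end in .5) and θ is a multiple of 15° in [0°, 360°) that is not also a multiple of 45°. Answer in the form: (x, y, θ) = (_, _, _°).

The pose lattice has 37·16 = 592 candidates. Test each by forward raycasting.
  (8.5, 5.5, 255°): beam 1 = 1.9319 ≠ 0.5774 ✗
  (2.5, 3.5, 165°): beam 1 = 2.5882 ≠ 0.5774 ✗
  (6.5, 2.5, 15°): beam 1 = 0.5176 ≠ 0.5774 ✗
  …
  (2.5, 2.5, 120°): r_1=0.5774, r_2=3.6235, r_3=1.5529, r_4=1.0000 — all match ✓
Only this pose fits every beam.

(x, y, θ) = (2.5, 2.5, 120°)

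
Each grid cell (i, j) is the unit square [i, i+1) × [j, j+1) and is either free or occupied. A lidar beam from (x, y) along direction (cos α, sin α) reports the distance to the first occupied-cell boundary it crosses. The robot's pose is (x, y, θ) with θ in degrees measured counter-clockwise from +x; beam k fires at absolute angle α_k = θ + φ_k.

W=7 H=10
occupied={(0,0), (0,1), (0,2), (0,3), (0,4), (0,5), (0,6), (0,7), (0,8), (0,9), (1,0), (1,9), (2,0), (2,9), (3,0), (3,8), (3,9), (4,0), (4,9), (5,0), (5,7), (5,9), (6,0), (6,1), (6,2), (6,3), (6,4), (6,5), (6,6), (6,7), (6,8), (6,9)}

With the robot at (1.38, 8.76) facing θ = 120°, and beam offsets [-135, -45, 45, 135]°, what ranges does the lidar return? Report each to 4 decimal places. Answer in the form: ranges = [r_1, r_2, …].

beam 1: φ=-135°, α=345°
  d=(0.9659,-0.2588)  start (1,8)  tX=0.6419 tY=2.9364  stride 1/|dx|=1.0353 1/|dy|=3.8637
    cross x-line → (2,8), t=0.6419
    cross x-line → (3,8), t=1.6771 (wall)
  → r_1 = 1.6771
beam 2: φ=-45°, α=75°
  d=(0.2588,0.9659)  start (1,8)  tX=2.3955 tY=0.2485  stride 1/|dx|=3.8637 1/|dy|=1.0353
    cross y-line → (1,9), t=0.2485 (wall)
  → r_2 = 0.2485
beam 3: φ=45°, α=165°
  d=(-0.9659,0.2588)  start (1,8)  tX=0.3934 tY=0.9273  stride 1/|dx|=1.0353 1/|dy|=3.8637
    cross x-line → (0,8), t=0.3934 (wall)
  → r_3 = 0.3934
beam 4: φ=135°, α=255°
  d=(-0.2588,-0.9659)  start (1,8)  tX=1.4682 tY=0.7868  stride 1/|dx|=3.8637 1/|dy|=1.0353
    cross y-line → (1,7), t=0.7868
    cross x-line → (0,7), t=1.4682 (wall)
  → r_4 = 1.4682

ranges = [1.6771, 0.2485, 0.3934, 1.4682]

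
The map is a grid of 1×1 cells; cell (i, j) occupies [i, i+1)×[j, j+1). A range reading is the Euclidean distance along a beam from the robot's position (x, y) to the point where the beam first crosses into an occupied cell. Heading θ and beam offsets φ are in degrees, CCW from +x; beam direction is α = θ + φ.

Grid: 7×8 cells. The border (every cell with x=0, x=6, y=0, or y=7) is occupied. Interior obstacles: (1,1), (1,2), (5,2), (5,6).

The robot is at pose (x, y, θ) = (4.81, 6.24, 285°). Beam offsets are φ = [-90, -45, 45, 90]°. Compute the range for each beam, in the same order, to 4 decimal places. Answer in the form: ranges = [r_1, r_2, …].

beam 1: φ=-90°, α=195°
  cosα=-0.9659 sinα=-0.2588 | (4,6) | tMaxX 0.8386 tMaxY 0.9273 | tΔX 1.0353 tΔY 3.8637
    t=0.8386 [x] (3,6)
    t=0.9273 [y] (3,5)
    t=1.8738 [x] (2,5)
    t=2.9091 [x] (1,5)
    t=3.9444 [x] (0,5) — stop
  → r_1 = 3.9444
beam 2: φ=-45°, α=240°
  cosα=-0.5000 sinα=-0.8660 | (4,6) | tMaxX 1.6200 tMaxY 0.2771 | tΔX 2.0000 tΔY 1.1547
    t=0.2771 [y] (4,5)
    t=1.4318 [y] (4,4)
    t=1.6200 [x] (3,4)
    t=2.5865 [y] (3,3)
    t=3.6200 [x] (2,3)
    t=3.7412 [y] (2,2)
    t=4.8959 [y] (2,1)
    t=5.6200 [x] (1,1) — stop
  → r_2 = 5.6200
beam 3: φ=45°, α=330°
  cosα=0.8660 sinα=-0.5000 | (4,6) | tMaxX 0.2194 tMaxY 0.4800 | tΔX 1.1547 tΔY 2.0000
    t=0.2194 [x] (5,6) — stop
  → r_3 = 0.2194
beam 4: φ=90°, α=15°
  cosα=0.9659 sinα=0.2588 | (4,6) | tMaxX 0.1967 tMaxY 2.9364 | tΔX 1.0353 tΔY 3.8637
    t=0.1967 [x] (5,6) — stop
  → r_4 = 0.1967

ranges = [3.9444, 5.6200, 0.2194, 0.1967]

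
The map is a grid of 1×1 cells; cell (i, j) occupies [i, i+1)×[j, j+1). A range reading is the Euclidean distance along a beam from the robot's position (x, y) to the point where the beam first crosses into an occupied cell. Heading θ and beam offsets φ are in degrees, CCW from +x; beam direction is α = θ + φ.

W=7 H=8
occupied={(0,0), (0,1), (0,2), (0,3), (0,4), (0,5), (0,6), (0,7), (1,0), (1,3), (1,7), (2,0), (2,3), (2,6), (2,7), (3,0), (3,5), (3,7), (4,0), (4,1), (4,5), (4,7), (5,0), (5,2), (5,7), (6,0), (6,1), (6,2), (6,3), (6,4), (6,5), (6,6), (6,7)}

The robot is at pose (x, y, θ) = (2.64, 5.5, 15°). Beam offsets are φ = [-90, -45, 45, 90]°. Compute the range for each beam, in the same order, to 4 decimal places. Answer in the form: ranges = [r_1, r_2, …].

beam 1: φ=-90°, α=285°
  d=(0.2588,-0.9659)  start (2,5)  tX=1.3909 tY=0.5176  stride 1/|dx|=3.8637 1/|dy|=1.0353
    cross y-line → (2,4), t=0.5176
    cross x-line → (3,4), t=1.3909
    cross y-line → (3,3), t=1.5529
    cross y-line → (3,2), t=2.5882
    cross y-line → (3,1), t=3.6235
    cross y-line → (3,0), t=4.6587 (wall)
  → r_1 = 4.6587
beam 2: φ=-45°, α=330°
  d=(0.8660,-0.5000)  start (2,5)  tX=0.4157 tY=1.0000  stride 1/|dx|=1.1547 1/|dy|=2.0000
    cross x-line → (3,5), t=0.4157 (wall)
  → r_2 = 0.4157
beam 3: φ=45°, α=60°
  d=(0.5000,0.8660)  start (2,5)  tX=0.7200 tY=0.5774  stride 1/|dx|=2.0000 1/|dy|=1.1547
    cross y-line → (2,6), t=0.5774 (wall)
  → r_3 = 0.5774
beam 4: φ=90°, α=105°
  d=(-0.2588,0.9659)  start (2,5)  tX=2.4728 tY=0.5176  stride 1/|dx|=3.8637 1/|dy|=1.0353
    cross y-line → (2,6), t=0.5176 (wall)
  → r_4 = 0.5176

ranges = [4.6587, 0.4157, 0.5774, 0.5176]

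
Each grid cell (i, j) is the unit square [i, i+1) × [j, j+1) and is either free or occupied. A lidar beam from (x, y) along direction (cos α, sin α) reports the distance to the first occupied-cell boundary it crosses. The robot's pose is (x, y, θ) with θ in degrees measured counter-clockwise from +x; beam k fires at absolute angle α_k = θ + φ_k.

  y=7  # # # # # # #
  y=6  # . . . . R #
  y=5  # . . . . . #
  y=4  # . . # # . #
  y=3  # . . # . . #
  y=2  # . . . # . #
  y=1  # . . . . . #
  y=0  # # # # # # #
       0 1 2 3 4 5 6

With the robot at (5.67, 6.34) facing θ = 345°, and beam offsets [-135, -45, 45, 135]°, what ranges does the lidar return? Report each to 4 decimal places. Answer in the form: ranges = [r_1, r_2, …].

ranges = [2.6800, 0.6600, 0.3811, 0.7621]

beam 1: φ=-135°, α=210°
  direction (-0.8660, -0.5000); cell (5,6); t to first gridline: x 0.7736, y 0.6800 (then +1.1547 / +2.0000)
    (5,5) via y @ 0.6800
    (4,5) via x @ 0.7736
    (3,5) via x @ 1.9283
    (3,4) via y @ 2.6800  # hit
  → r_1 = 2.6800
beam 2: φ=-45°, α=300°
  direction (0.5000, -0.8660); cell (5,6); t to first gridline: x 0.6600, y 0.3926 (then +2.0000 / +1.1547)
    (5,5) via y @ 0.3926
    (6,5) via x @ 0.6600  # hit
  → r_2 = 0.6600
beam 3: φ=45°, α=30°
  direction (0.8660, 0.5000); cell (5,6); t to first gridline: x 0.3811, y 1.3200 (then +1.1547 / +2.0000)
    (6,6) via x @ 0.3811  # hit
  → r_3 = 0.3811
beam 4: φ=135°, α=120°
  direction (-0.5000, 0.8660); cell (5,6); t to first gridline: x 1.3400, y 0.7621 (then +2.0000 / +1.1547)
    (5,7) via y @ 0.7621  # hit
  → r_4 = 0.7621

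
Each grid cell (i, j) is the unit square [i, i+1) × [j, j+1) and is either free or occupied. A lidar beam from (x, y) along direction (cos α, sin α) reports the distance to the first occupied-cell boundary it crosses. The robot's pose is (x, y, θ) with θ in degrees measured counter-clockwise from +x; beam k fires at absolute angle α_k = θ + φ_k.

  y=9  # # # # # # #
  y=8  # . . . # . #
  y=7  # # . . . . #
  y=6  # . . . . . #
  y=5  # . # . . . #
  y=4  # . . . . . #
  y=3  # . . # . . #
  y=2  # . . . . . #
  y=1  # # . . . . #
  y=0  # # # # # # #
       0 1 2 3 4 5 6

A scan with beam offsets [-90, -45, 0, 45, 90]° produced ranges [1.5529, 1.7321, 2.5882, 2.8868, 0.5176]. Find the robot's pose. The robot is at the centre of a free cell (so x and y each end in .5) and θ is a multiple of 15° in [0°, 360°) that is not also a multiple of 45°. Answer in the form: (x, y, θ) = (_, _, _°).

Enumerate (i+0.5, j+0.5, θ) over the 35 free cells and 16 admissible headings. For each, cast all 5 beams and compare to the given ranges.
  (2.5, 7.5, 255°): beam 1 = 0.5176 ≠ 1.5529 ✗
  (4.5, 1.5, 150°): beam 1 = 3.0000 ≠ 1.5529 ✗
  (2.5, 7.5, 300°): beam 1 = 0.5774 ≠ 1.5529 ✗
  (3.5, 5.5, 75°): beam 1 = 2.5882 ≠ 1.5529 ✗
  …
  (3.5, 2.5, 345°): r_1=1.5529, r_2=1.7321, r_3=2.5882, r_4=2.8868, r_5=0.5176 — all match ✓
Unique over the lattice → pose = (3.5, 2.5, 345°).

(x, y, θ) = (3.5, 2.5, 345°)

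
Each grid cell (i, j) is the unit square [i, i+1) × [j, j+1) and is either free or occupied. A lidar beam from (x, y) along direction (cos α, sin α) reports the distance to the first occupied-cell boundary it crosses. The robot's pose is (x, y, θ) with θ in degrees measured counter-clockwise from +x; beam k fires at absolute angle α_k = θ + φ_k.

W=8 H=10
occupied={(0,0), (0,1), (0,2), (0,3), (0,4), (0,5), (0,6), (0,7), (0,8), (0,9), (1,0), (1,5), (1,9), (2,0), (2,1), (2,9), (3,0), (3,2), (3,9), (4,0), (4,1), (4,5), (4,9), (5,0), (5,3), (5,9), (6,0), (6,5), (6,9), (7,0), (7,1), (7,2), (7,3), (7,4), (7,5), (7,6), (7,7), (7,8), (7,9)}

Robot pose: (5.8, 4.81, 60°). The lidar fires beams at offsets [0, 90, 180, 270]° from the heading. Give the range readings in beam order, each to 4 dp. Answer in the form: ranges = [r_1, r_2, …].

beam 1: φ=0°, α=60°
  cosα=0.5000 sinα=0.8660 | (5,4) | tMaxX 0.4000 tMaxY 0.2194 | tΔX 2.0000 tΔY 1.1547
    t=0.2194 [y] (5,5)
    t=0.4000 [x] (6,5) — stop
  → r_1 = 0.4000
beam 2: φ=90°, α=150°
  cosα=-0.8660 sinα=0.5000 | (5,4) | tMaxX 0.9238 tMaxY 0.3800 | tΔX 1.1547 tΔY 2.0000
    t=0.3800 [y] (5,5)
    t=0.9238 [x] (4,5) — stop
  → r_2 = 0.9238
beam 3: φ=180°, α=240°
  cosα=-0.5000 sinα=-0.8660 | (5,4) | tMaxX 1.6000 tMaxY 0.9353 | tΔX 2.0000 tΔY 1.1547
    t=0.9353 [y] (5,3) — stop
  → r_3 = 0.9353
beam 4: φ=270°, α=330°
  cosα=0.8660 sinα=-0.5000 | (5,4) | tMaxX 0.2309 tMaxY 1.6200 | tΔX 1.1547 tΔY 2.0000
    t=0.2309 [x] (6,4)
    t=1.3856 [x] (7,4) — stop
  → r_4 = 1.3856

ranges = [0.4000, 0.9238, 0.9353, 1.3856]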